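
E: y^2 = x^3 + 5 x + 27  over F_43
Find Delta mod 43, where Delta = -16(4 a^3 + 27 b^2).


4 a^3 + 27 b^2 = 4*5^3 + 27*27^2 = 500 + 19683 = 20183
Delta = -16 * (20183) = -322928
Delta mod 43 = 2

Delta = 2 (mod 43)


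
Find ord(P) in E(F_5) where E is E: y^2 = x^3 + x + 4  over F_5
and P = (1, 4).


Compute successive multiples of P until we hit O:
  1P = (1, 4)
  2P = (2, 3)
  3P = (3, 3)
  4P = (0, 3)
  5P = (0, 2)
  6P = (3, 2)
  7P = (2, 2)
  8P = (1, 1)
  ... (continuing to 9P)
  9P = O

ord(P) = 9


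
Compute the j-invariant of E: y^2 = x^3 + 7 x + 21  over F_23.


Delta = -16(4 a^3 + 27 b^2) mod 23 = 10
-1728 * (4 a)^3 = -1728 * (4*7)^3 mod 23 = 16
j = 16 * 10^(-1) mod 23 = 20

j = 20 (mod 23)


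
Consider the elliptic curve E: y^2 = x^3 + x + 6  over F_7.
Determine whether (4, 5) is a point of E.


Check whether y^2 = x^3 + 1 x + 6 (mod 7) for (x, y) = (4, 5).
LHS: y^2 = 5^2 mod 7 = 4
RHS: x^3 + 1 x + 6 = 4^3 + 1*4 + 6 mod 7 = 4
LHS = RHS

Yes, on the curve


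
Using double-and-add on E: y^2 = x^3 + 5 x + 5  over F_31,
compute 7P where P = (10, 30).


k = 7 = 111_2 (binary, LSB first: 111)
Double-and-add from P = (10, 30):
  bit 0 = 1: acc = O + (10, 30) = (10, 30)
  bit 1 = 1: acc = (10, 30) + (25, 10) = (15, 18)
  bit 2 = 1: acc = (15, 18) + (13, 2) = (5, 0)

7P = (5, 0)


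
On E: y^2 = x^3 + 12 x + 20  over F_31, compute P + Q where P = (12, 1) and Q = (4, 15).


P != Q, so use the chord formula.
s = (y2 - y1) / (x2 - x1) = (14) / (23) mod 31 = 6
x3 = s^2 - x1 - x2 mod 31 = 6^2 - 12 - 4 = 20
y3 = s (x1 - x3) - y1 mod 31 = 6 * (12 - 20) - 1 = 13

P + Q = (20, 13)


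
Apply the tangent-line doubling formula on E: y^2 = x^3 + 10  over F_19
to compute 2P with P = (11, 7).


Doubling: s = (3 x1^2 + a) / (2 y1)
s = (3*11^2 + 0) / (2*7) mod 19 = 11
x3 = s^2 - 2 x1 mod 19 = 11^2 - 2*11 = 4
y3 = s (x1 - x3) - y1 mod 19 = 11 * (11 - 4) - 7 = 13

2P = (4, 13)


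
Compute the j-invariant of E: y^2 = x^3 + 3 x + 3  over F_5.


Delta = -16(4 a^3 + 27 b^2) mod 5 = 4
-1728 * (4 a)^3 = -1728 * (4*3)^3 mod 5 = 1
j = 1 * 4^(-1) mod 5 = 4

j = 4 (mod 5)


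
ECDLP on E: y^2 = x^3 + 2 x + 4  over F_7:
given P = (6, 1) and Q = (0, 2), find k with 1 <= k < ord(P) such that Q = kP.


Enumerate multiples of P until we hit Q = (0, 2):
  1P = (6, 1)
  2P = (3, 3)
  3P = (0, 2)
Match found at i = 3.

k = 3


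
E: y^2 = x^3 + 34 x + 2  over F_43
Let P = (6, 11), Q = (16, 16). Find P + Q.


P != Q, so use the chord formula.
s = (y2 - y1) / (x2 - x1) = (5) / (10) mod 43 = 22
x3 = s^2 - x1 - x2 mod 43 = 22^2 - 6 - 16 = 32
y3 = s (x1 - x3) - y1 mod 43 = 22 * (6 - 32) - 11 = 19

P + Q = (32, 19)


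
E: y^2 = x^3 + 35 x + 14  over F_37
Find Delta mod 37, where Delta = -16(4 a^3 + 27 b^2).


4 a^3 + 27 b^2 = 4*35^3 + 27*14^2 = 171500 + 5292 = 176792
Delta = -16 * (176792) = -2828672
Delta mod 37 = 15

Delta = 15 (mod 37)


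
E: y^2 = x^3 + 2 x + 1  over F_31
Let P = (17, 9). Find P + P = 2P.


Doubling: s = (3 x1^2 + a) / (2 y1)
s = (3*17^2 + 2) / (2*9) mod 31 = 19
x3 = s^2 - 2 x1 mod 31 = 19^2 - 2*17 = 17
y3 = s (x1 - x3) - y1 mod 31 = 19 * (17 - 17) - 9 = 22

2P = (17, 22)


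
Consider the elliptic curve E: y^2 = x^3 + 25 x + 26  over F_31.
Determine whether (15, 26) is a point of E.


Check whether y^2 = x^3 + 25 x + 26 (mod 31) for (x, y) = (15, 26).
LHS: y^2 = 26^2 mod 31 = 25
RHS: x^3 + 25 x + 26 = 15^3 + 25*15 + 26 mod 31 = 25
LHS = RHS

Yes, on the curve


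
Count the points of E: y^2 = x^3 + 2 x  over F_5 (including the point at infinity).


For each x in F_5, count y with y^2 = x^3 + 2 x + 0 mod 5:
  x = 0: RHS = 0, y in [0]  -> 1 point(s)
Affine points: 1. Add the point at infinity: total = 2.

#E(F_5) = 2


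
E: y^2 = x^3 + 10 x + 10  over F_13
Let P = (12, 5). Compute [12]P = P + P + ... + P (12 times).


k = 12 = 1100_2 (binary, LSB first: 0011)
Double-and-add from P = (12, 5):
  bit 0 = 0: acc unchanged = O
  bit 1 = 0: acc unchanged = O
  bit 2 = 1: acc = O + (5, 9) = (5, 9)
  bit 3 = 1: acc = (5, 9) + (6, 0) = (5, 4)

12P = (5, 4)


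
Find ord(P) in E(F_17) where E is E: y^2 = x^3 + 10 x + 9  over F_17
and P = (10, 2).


Compute successive multiples of P until we hit O:
  1P = (10, 2)
  2P = (15, 10)
  3P = (0, 14)
  4P = (3, 10)
  5P = (6, 8)
  6P = (16, 7)
  7P = (12, 2)
  8P = (12, 15)
  ... (continuing to 15P)
  15P = O

ord(P) = 15


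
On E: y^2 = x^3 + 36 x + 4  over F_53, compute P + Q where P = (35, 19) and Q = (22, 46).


P != Q, so use the chord formula.
s = (y2 - y1) / (x2 - x1) = (27) / (40) mod 53 = 2
x3 = s^2 - x1 - x2 mod 53 = 2^2 - 35 - 22 = 0
y3 = s (x1 - x3) - y1 mod 53 = 2 * (35 - 0) - 19 = 51

P + Q = (0, 51)


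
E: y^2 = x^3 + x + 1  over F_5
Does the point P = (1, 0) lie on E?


Check whether y^2 = x^3 + 1 x + 1 (mod 5) for (x, y) = (1, 0).
LHS: y^2 = 0^2 mod 5 = 0
RHS: x^3 + 1 x + 1 = 1^3 + 1*1 + 1 mod 5 = 3
LHS != RHS

No, not on the curve


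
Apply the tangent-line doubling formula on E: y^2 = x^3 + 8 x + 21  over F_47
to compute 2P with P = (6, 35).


Doubling: s = (3 x1^2 + a) / (2 y1)
s = (3*6^2 + 8) / (2*35) mod 47 = 3
x3 = s^2 - 2 x1 mod 47 = 3^2 - 2*6 = 44
y3 = s (x1 - x3) - y1 mod 47 = 3 * (6 - 44) - 35 = 39

2P = (44, 39)


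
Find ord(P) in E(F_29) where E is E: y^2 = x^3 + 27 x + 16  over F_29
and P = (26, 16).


Compute successive multiples of P until we hit O:
  1P = (26, 16)
  2P = (11, 22)
  3P = (20, 28)
  4P = (16, 22)
  5P = (21, 10)
  6P = (2, 7)
  7P = (17, 20)
  8P = (22, 8)
  ... (continuing to 25P)
  25P = O

ord(P) = 25


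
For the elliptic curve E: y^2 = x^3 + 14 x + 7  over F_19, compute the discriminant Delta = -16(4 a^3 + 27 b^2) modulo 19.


4 a^3 + 27 b^2 = 4*14^3 + 27*7^2 = 10976 + 1323 = 12299
Delta = -16 * (12299) = -196784
Delta mod 19 = 18

Delta = 18 (mod 19)


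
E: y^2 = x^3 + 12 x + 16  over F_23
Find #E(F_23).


For each x in F_23, count y with y^2 = x^3 + 12 x + 16 mod 23:
  x = 0: RHS = 16, y in [4, 19]  -> 2 point(s)
  x = 1: RHS = 6, y in [11, 12]  -> 2 point(s)
  x = 2: RHS = 2, y in [5, 18]  -> 2 point(s)
  x = 4: RHS = 13, y in [6, 17]  -> 2 point(s)
  x = 7: RHS = 6, y in [11, 12]  -> 2 point(s)
  x = 8: RHS = 3, y in [7, 16]  -> 2 point(s)
  x = 9: RHS = 2, y in [5, 18]  -> 2 point(s)
  x = 10: RHS = 9, y in [3, 20]  -> 2 point(s)
  x = 12: RHS = 2, y in [5, 18]  -> 2 point(s)
  x = 13: RHS = 0, y in [0]  -> 1 point(s)
  x = 15: RHS = 6, y in [11, 12]  -> 2 point(s)
  x = 16: RHS = 3, y in [7, 16]  -> 2 point(s)
  x = 17: RHS = 4, y in [2, 21]  -> 2 point(s)
  x = 22: RHS = 3, y in [7, 16]  -> 2 point(s)
Affine points: 27. Add the point at infinity: total = 28.

#E(F_23) = 28


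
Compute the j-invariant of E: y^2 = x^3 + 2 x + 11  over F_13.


Delta = -16(4 a^3 + 27 b^2) mod 13 = 9
-1728 * (4 a)^3 = -1728 * (4*2)^3 mod 13 = 5
j = 5 * 9^(-1) mod 13 = 2

j = 2 (mod 13)


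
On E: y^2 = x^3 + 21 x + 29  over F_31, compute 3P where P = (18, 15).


k = 3 = 11_2 (binary, LSB first: 11)
Double-and-add from P = (18, 15):
  bit 0 = 1: acc = O + (18, 15) = (18, 15)
  bit 1 = 1: acc = (18, 15) + (27, 25) = (19, 8)

3P = (19, 8)


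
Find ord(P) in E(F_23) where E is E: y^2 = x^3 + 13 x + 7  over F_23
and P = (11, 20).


Compute successive multiples of P until we hit O:
  1P = (11, 20)
  2P = (13, 21)
  3P = (5, 6)
  4P = (15, 9)
  5P = (6, 18)
  6P = (8, 18)
  7P = (7, 21)
  8P = (18, 22)
  ... (continuing to 33P)
  33P = O

ord(P) = 33


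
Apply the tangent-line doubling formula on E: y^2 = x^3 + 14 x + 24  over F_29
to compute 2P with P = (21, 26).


Doubling: s = (3 x1^2 + a) / (2 y1)
s = (3*21^2 + 14) / (2*26) mod 29 = 14
x3 = s^2 - 2 x1 mod 29 = 14^2 - 2*21 = 9
y3 = s (x1 - x3) - y1 mod 29 = 14 * (21 - 9) - 26 = 26

2P = (9, 26)


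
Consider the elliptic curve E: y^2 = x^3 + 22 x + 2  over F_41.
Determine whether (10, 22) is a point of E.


Check whether y^2 = x^3 + 22 x + 2 (mod 41) for (x, y) = (10, 22).
LHS: y^2 = 22^2 mod 41 = 33
RHS: x^3 + 22 x + 2 = 10^3 + 22*10 + 2 mod 41 = 33
LHS = RHS

Yes, on the curve


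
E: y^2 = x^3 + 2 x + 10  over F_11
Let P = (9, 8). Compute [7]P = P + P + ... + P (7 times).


k = 7 = 111_2 (binary, LSB first: 111)
Double-and-add from P = (9, 8):
  bit 0 = 1: acc = O + (9, 8) = (9, 8)
  bit 1 = 1: acc = (9, 8) + (7, 2) = (4, 7)
  bit 2 = 1: acc = (4, 7) + (2, 0) = (9, 3)

7P = (9, 3)


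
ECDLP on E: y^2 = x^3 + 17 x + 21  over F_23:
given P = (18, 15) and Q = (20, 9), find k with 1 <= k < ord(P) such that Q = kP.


Enumerate multiples of P until we hit Q = (20, 9):
  1P = (18, 15)
  2P = (10, 8)
  3P = (22, 16)
  4P = (19, 2)
  5P = (17, 18)
  6P = (20, 14)
  7P = (14, 6)
  8P = (9, 11)
  9P = (5, 1)
  10P = (13, 1)
  11P = (21, 18)
  12P = (8, 18)
  13P = (1, 19)
  14P = (7, 0)
  15P = (1, 4)
  16P = (8, 5)
  17P = (21, 5)
  18P = (13, 22)
  19P = (5, 22)
  20P = (9, 12)
  21P = (14, 17)
  22P = (20, 9)
Match found at i = 22.

k = 22


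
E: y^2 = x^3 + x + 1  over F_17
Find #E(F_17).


For each x in F_17, count y with y^2 = x^3 + 1 x + 1 mod 17:
  x = 0: RHS = 1, y in [1, 16]  -> 2 point(s)
  x = 4: RHS = 1, y in [1, 16]  -> 2 point(s)
  x = 6: RHS = 2, y in [6, 11]  -> 2 point(s)
  x = 9: RHS = 8, y in [5, 12]  -> 2 point(s)
  x = 10: RHS = 8, y in [5, 12]  -> 2 point(s)
  x = 11: RHS = 0, y in [0]  -> 1 point(s)
  x = 13: RHS = 1, y in [1, 16]  -> 2 point(s)
  x = 15: RHS = 8, y in [5, 12]  -> 2 point(s)
  x = 16: RHS = 16, y in [4, 13]  -> 2 point(s)
Affine points: 17. Add the point at infinity: total = 18.

#E(F_17) = 18


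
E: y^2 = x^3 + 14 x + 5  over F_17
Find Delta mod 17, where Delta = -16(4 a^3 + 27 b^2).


4 a^3 + 27 b^2 = 4*14^3 + 27*5^2 = 10976 + 675 = 11651
Delta = -16 * (11651) = -186416
Delta mod 17 = 6

Delta = 6 (mod 17)


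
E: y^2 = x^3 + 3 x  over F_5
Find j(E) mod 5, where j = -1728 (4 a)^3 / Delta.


Delta = -16(4 a^3 + 27 b^2) mod 5 = 2
-1728 * (4 a)^3 = -1728 * (4*3)^3 mod 5 = 1
j = 1 * 2^(-1) mod 5 = 3

j = 3 (mod 5)


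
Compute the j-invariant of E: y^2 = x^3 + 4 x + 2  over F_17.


Delta = -16(4 a^3 + 27 b^2) mod 17 = 7
-1728 * (4 a)^3 = -1728 * (4*4)^3 mod 17 = 11
j = 11 * 7^(-1) mod 17 = 4

j = 4 (mod 17)


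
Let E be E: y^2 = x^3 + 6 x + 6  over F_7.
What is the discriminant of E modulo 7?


4 a^3 + 27 b^2 = 4*6^3 + 27*6^2 = 864 + 972 = 1836
Delta = -16 * (1836) = -29376
Delta mod 7 = 3

Delta = 3 (mod 7)


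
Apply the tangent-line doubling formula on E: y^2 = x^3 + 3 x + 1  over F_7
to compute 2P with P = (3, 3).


Doubling: s = (3 x1^2 + a) / (2 y1)
s = (3*3^2 + 3) / (2*3) mod 7 = 5
x3 = s^2 - 2 x1 mod 7 = 5^2 - 2*3 = 5
y3 = s (x1 - x3) - y1 mod 7 = 5 * (3 - 5) - 3 = 1

2P = (5, 1)


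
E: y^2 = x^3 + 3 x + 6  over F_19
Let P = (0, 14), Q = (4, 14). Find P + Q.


P != Q, so use the chord formula.
s = (y2 - y1) / (x2 - x1) = (0) / (4) mod 19 = 0
x3 = s^2 - x1 - x2 mod 19 = 0^2 - 0 - 4 = 15
y3 = s (x1 - x3) - y1 mod 19 = 0 * (0 - 15) - 14 = 5

P + Q = (15, 5)


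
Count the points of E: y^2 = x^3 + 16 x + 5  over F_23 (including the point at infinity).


For each x in F_23, count y with y^2 = x^3 + 16 x + 5 mod 23:
  x = 4: RHS = 18, y in [8, 15]  -> 2 point(s)
  x = 5: RHS = 3, y in [7, 16]  -> 2 point(s)
  x = 6: RHS = 18, y in [8, 15]  -> 2 point(s)
  x = 7: RHS = 0, y in [0]  -> 1 point(s)
  x = 8: RHS = 1, y in [1, 22]  -> 2 point(s)
  x = 9: RHS = 4, y in [2, 21]  -> 2 point(s)
  x = 12: RHS = 16, y in [4, 19]  -> 2 point(s)
  x = 13: RHS = 18, y in [8, 15]  -> 2 point(s)
  x = 14: RHS = 6, y in [11, 12]  -> 2 point(s)
  x = 15: RHS = 9, y in [3, 20]  -> 2 point(s)
Affine points: 19. Add the point at infinity: total = 20.

#E(F_23) = 20


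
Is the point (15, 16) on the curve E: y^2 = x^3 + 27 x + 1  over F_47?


Check whether y^2 = x^3 + 27 x + 1 (mod 47) for (x, y) = (15, 16).
LHS: y^2 = 16^2 mod 47 = 21
RHS: x^3 + 27 x + 1 = 15^3 + 27*15 + 1 mod 47 = 21
LHS = RHS

Yes, on the curve


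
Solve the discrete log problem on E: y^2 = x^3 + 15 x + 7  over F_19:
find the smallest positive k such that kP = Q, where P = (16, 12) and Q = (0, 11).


Enumerate multiples of P until we hit Q = (0, 11):
  1P = (16, 12)
  2P = (15, 4)
  3P = (14, 4)
  4P = (5, 13)
  5P = (9, 15)
  6P = (0, 11)
Match found at i = 6.

k = 6


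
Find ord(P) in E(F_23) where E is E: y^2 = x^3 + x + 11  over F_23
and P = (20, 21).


Compute successive multiples of P until we hit O:
  1P = (20, 21)
  2P = (9, 17)
  3P = (12, 7)
  4P = (7, 19)
  5P = (8, 18)
  6P = (8, 5)
  7P = (7, 4)
  8P = (12, 16)
  ... (continuing to 11P)
  11P = O

ord(P) = 11


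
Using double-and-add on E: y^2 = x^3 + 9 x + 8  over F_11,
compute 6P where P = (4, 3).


k = 6 = 110_2 (binary, LSB first: 011)
Double-and-add from P = (4, 3):
  bit 0 = 0: acc unchanged = O
  bit 1 = 1: acc = O + (8, 3) = (8, 3)
  bit 2 = 1: acc = (8, 3) + (9, 2) = (6, 6)

6P = (6, 6)


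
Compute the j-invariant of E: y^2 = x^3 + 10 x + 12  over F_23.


Delta = -16(4 a^3 + 27 b^2) mod 23 = 16
-1728 * (4 a)^3 = -1728 * (4*10)^3 mod 23 = 4
j = 4 * 16^(-1) mod 23 = 6

j = 6 (mod 23)


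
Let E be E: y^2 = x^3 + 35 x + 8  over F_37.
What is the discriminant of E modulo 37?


4 a^3 + 27 b^2 = 4*35^3 + 27*8^2 = 171500 + 1728 = 173228
Delta = -16 * (173228) = -2771648
Delta mod 37 = 22

Delta = 22 (mod 37)


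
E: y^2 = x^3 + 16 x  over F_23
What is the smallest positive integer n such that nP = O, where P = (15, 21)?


Compute successive multiples of P until we hit O:
  1P = (15, 21)
  2P = (6, 17)
  3P = (11, 14)
  4P = (13, 17)
  5P = (22, 11)
  6P = (4, 6)
  7P = (7, 15)
  8P = (3, 11)
  ... (continuing to 24P)
  24P = O

ord(P) = 24


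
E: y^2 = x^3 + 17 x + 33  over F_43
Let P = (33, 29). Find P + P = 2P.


Doubling: s = (3 x1^2 + a) / (2 y1)
s = (3*33^2 + 17) / (2*29) mod 43 = 24
x3 = s^2 - 2 x1 mod 43 = 24^2 - 2*33 = 37
y3 = s (x1 - x3) - y1 mod 43 = 24 * (33 - 37) - 29 = 4

2P = (37, 4)


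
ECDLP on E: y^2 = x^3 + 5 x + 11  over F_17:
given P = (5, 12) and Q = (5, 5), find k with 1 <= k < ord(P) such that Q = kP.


Enumerate multiples of P until we hit Q = (5, 5):
  1P = (5, 12)
  2P = (3, 6)
  3P = (1, 0)
  4P = (3, 11)
  5P = (5, 5)
Match found at i = 5.

k = 5


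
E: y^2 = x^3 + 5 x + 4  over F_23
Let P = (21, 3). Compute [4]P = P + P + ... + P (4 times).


k = 4 = 100_2 (binary, LSB first: 001)
Double-and-add from P = (21, 3):
  bit 0 = 0: acc unchanged = O
  bit 1 = 0: acc unchanged = O
  bit 2 = 1: acc = O + (21, 20) = (21, 20)

4P = (21, 20)


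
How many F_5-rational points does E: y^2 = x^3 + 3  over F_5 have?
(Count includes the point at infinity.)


For each x in F_5, count y with y^2 = x^3 + 0 x + 3 mod 5:
  x = 1: RHS = 4, y in [2, 3]  -> 2 point(s)
  x = 2: RHS = 1, y in [1, 4]  -> 2 point(s)
  x = 3: RHS = 0, y in [0]  -> 1 point(s)
Affine points: 5. Add the point at infinity: total = 6.

#E(F_5) = 6


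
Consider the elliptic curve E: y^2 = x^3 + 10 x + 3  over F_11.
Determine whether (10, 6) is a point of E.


Check whether y^2 = x^3 + 10 x + 3 (mod 11) for (x, y) = (10, 6).
LHS: y^2 = 6^2 mod 11 = 3
RHS: x^3 + 10 x + 3 = 10^3 + 10*10 + 3 mod 11 = 3
LHS = RHS

Yes, on the curve


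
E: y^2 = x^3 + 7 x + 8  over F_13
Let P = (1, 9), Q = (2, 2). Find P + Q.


P != Q, so use the chord formula.
s = (y2 - y1) / (x2 - x1) = (6) / (1) mod 13 = 6
x3 = s^2 - x1 - x2 mod 13 = 6^2 - 1 - 2 = 7
y3 = s (x1 - x3) - y1 mod 13 = 6 * (1 - 7) - 9 = 7

P + Q = (7, 7)


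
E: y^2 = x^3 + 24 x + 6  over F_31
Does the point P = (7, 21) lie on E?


Check whether y^2 = x^3 + 24 x + 6 (mod 31) for (x, y) = (7, 21).
LHS: y^2 = 21^2 mod 31 = 7
RHS: x^3 + 24 x + 6 = 7^3 + 24*7 + 6 mod 31 = 21
LHS != RHS

No, not on the curve


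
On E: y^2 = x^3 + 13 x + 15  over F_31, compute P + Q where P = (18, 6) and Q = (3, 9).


P != Q, so use the chord formula.
s = (y2 - y1) / (x2 - x1) = (3) / (16) mod 31 = 6
x3 = s^2 - x1 - x2 mod 31 = 6^2 - 18 - 3 = 15
y3 = s (x1 - x3) - y1 mod 31 = 6 * (18 - 15) - 6 = 12

P + Q = (15, 12)


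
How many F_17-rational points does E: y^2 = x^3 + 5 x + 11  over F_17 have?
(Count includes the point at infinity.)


For each x in F_17, count y with y^2 = x^3 + 5 x + 11 mod 17:
  x = 1: RHS = 0, y in [0]  -> 1 point(s)
  x = 3: RHS = 2, y in [6, 11]  -> 2 point(s)
  x = 5: RHS = 8, y in [5, 12]  -> 2 point(s)
  x = 6: RHS = 2, y in [6, 11]  -> 2 point(s)
  x = 7: RHS = 15, y in [7, 10]  -> 2 point(s)
  x = 8: RHS = 2, y in [6, 11]  -> 2 point(s)
Affine points: 11. Add the point at infinity: total = 12.

#E(F_17) = 12


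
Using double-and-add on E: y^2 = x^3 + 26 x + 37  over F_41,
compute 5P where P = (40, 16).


k = 5 = 101_2 (binary, LSB first: 101)
Double-and-add from P = (40, 16):
  bit 0 = 1: acc = O + (40, 16) = (40, 16)
  bit 1 = 0: acc unchanged = (40, 16)
  bit 2 = 1: acc = (40, 16) + (22, 33) = (40, 25)

5P = (40, 25)


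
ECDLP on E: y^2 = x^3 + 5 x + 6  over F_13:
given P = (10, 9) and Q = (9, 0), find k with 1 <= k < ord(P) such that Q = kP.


Enumerate multiples of P until we hit Q = (9, 0):
  1P = (10, 9)
  2P = (9, 0)
Match found at i = 2.

k = 2


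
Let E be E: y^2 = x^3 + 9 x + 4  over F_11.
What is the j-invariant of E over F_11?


Delta = -16(4 a^3 + 27 b^2) mod 11 = 2
-1728 * (4 a)^3 = -1728 * (4*9)^3 mod 11 = 6
j = 6 * 2^(-1) mod 11 = 3

j = 3 (mod 11)


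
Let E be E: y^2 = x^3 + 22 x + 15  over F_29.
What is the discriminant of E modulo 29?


4 a^3 + 27 b^2 = 4*22^3 + 27*15^2 = 42592 + 6075 = 48667
Delta = -16 * (48667) = -778672
Delta mod 29 = 7

Delta = 7 (mod 29)


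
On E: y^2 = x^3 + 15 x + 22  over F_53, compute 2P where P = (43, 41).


Doubling: s = (3 x1^2 + a) / (2 y1)
s = (3*43^2 + 15) / (2*41) mod 53 = 20
x3 = s^2 - 2 x1 mod 53 = 20^2 - 2*43 = 49
y3 = s (x1 - x3) - y1 mod 53 = 20 * (43 - 49) - 41 = 51

2P = (49, 51)


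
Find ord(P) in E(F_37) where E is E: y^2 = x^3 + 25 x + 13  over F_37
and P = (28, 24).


Compute successive multiples of P until we hit O:
  1P = (28, 24)
  2P = (15, 27)
  3P = (5, 2)
  4P = (11, 18)
  5P = (14, 31)
  6P = (23, 29)
  7P = (24, 9)
  8P = (6, 3)
  ... (continuing to 32P)
  32P = O

ord(P) = 32


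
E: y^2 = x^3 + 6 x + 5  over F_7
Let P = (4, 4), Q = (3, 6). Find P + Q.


P != Q, so use the chord formula.
s = (y2 - y1) / (x2 - x1) = (2) / (6) mod 7 = 5
x3 = s^2 - x1 - x2 mod 7 = 5^2 - 4 - 3 = 4
y3 = s (x1 - x3) - y1 mod 7 = 5 * (4 - 4) - 4 = 3

P + Q = (4, 3)


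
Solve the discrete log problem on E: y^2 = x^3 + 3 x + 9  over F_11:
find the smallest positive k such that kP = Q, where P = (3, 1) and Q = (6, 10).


Enumerate multiples of P until we hit Q = (6, 10):
  1P = (3, 1)
  2P = (10, 4)
  3P = (2, 1)
  4P = (6, 10)
Match found at i = 4.

k = 4


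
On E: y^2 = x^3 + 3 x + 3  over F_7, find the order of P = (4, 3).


Compute successive multiples of P until we hit O:
  1P = (4, 3)
  2P = (3, 2)
  3P = (1, 0)
  4P = (3, 5)
  5P = (4, 4)
  6P = O

ord(P) = 6


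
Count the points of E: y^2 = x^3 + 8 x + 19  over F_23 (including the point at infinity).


For each x in F_23, count y with y^2 = x^3 + 8 x + 19 mod 23:
  x = 3: RHS = 1, y in [1, 22]  -> 2 point(s)
  x = 4: RHS = 0, y in [0]  -> 1 point(s)
  x = 5: RHS = 0, y in [0]  -> 1 point(s)
  x = 7: RHS = 4, y in [2, 21]  -> 2 point(s)
  x = 10: RHS = 18, y in [8, 15]  -> 2 point(s)
  x = 11: RHS = 12, y in [9, 14]  -> 2 point(s)
  x = 12: RHS = 3, y in [7, 16]  -> 2 point(s)
  x = 14: RHS = 0, y in [0]  -> 1 point(s)
  x = 15: RHS = 18, y in [8, 15]  -> 2 point(s)
  x = 17: RHS = 8, y in [10, 13]  -> 2 point(s)
  x = 21: RHS = 18, y in [8, 15]  -> 2 point(s)
Affine points: 19. Add the point at infinity: total = 20.

#E(F_23) = 20


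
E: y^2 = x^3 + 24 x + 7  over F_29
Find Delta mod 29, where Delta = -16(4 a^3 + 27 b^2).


4 a^3 + 27 b^2 = 4*24^3 + 27*7^2 = 55296 + 1323 = 56619
Delta = -16 * (56619) = -905904
Delta mod 29 = 27

Delta = 27 (mod 29)


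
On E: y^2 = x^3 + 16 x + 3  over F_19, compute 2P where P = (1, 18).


Doubling: s = (3 x1^2 + a) / (2 y1)
s = (3*1^2 + 16) / (2*18) mod 19 = 0
x3 = s^2 - 2 x1 mod 19 = 0^2 - 2*1 = 17
y3 = s (x1 - x3) - y1 mod 19 = 0 * (1 - 17) - 18 = 1

2P = (17, 1)


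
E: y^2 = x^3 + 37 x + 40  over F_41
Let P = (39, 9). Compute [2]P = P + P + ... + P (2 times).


k = 2 = 10_2 (binary, LSB first: 01)
Double-and-add from P = (39, 9):
  bit 0 = 0: acc unchanged = O
  bit 1 = 1: acc = O + (29, 0) = (29, 0)

2P = (29, 0)


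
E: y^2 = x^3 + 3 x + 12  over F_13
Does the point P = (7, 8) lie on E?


Check whether y^2 = x^3 + 3 x + 12 (mod 13) for (x, y) = (7, 8).
LHS: y^2 = 8^2 mod 13 = 12
RHS: x^3 + 3 x + 12 = 7^3 + 3*7 + 12 mod 13 = 12
LHS = RHS

Yes, on the curve


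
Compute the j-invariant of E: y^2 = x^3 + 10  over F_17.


Delta = -16(4 a^3 + 27 b^2) mod 17 = 14
-1728 * (4 a)^3 = -1728 * (4*0)^3 mod 17 = 0
j = 0 * 14^(-1) mod 17 = 0

j = 0 (mod 17)


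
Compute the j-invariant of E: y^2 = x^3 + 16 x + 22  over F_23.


Delta = -16(4 a^3 + 27 b^2) mod 23 = 15
-1728 * (4 a)^3 = -1728 * (4*16)^3 mod 23 = 7
j = 7 * 15^(-1) mod 23 = 2

j = 2 (mod 23)


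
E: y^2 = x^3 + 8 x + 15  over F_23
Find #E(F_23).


For each x in F_23, count y with y^2 = x^3 + 8 x + 15 mod 23:
  x = 1: RHS = 1, y in [1, 22]  -> 2 point(s)
  x = 2: RHS = 16, y in [4, 19]  -> 2 point(s)
  x = 6: RHS = 3, y in [7, 16]  -> 2 point(s)
  x = 7: RHS = 0, y in [0]  -> 1 point(s)
  x = 8: RHS = 16, y in [4, 19]  -> 2 point(s)
  x = 11: RHS = 8, y in [10, 13]  -> 2 point(s)
  x = 13: RHS = 16, y in [4, 19]  -> 2 point(s)
  x = 17: RHS = 4, y in [2, 21]  -> 2 point(s)
  x = 22: RHS = 6, y in [11, 12]  -> 2 point(s)
Affine points: 17. Add the point at infinity: total = 18.

#E(F_23) = 18


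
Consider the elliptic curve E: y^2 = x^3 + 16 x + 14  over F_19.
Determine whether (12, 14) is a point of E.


Check whether y^2 = x^3 + 16 x + 14 (mod 19) for (x, y) = (12, 14).
LHS: y^2 = 14^2 mod 19 = 6
RHS: x^3 + 16 x + 14 = 12^3 + 16*12 + 14 mod 19 = 15
LHS != RHS

No, not on the curve


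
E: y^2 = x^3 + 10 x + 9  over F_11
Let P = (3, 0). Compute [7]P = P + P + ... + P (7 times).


k = 7 = 111_2 (binary, LSB first: 111)
Double-and-add from P = (3, 0):
  bit 0 = 1: acc = O + (3, 0) = (3, 0)
  bit 1 = 1: acc = (3, 0) + O = (3, 0)
  bit 2 = 1: acc = (3, 0) + O = (3, 0)

7P = (3, 0)


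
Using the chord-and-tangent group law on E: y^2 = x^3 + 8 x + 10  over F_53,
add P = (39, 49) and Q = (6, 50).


P != Q, so use the chord formula.
s = (y2 - y1) / (x2 - x1) = (1) / (20) mod 53 = 8
x3 = s^2 - x1 - x2 mod 53 = 8^2 - 39 - 6 = 19
y3 = s (x1 - x3) - y1 mod 53 = 8 * (39 - 19) - 49 = 5

P + Q = (19, 5)


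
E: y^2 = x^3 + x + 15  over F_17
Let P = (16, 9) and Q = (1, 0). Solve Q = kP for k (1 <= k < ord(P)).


Enumerate multiples of P until we hit Q = (1, 0):
  1P = (16, 9)
  2P = (1, 0)
Match found at i = 2.

k = 2


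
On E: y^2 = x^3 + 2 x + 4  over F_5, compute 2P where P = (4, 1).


Doubling: s = (3 x1^2 + a) / (2 y1)
s = (3*4^2 + 2) / (2*1) mod 5 = 0
x3 = s^2 - 2 x1 mod 5 = 0^2 - 2*4 = 2
y3 = s (x1 - x3) - y1 mod 5 = 0 * (4 - 2) - 1 = 4

2P = (2, 4)


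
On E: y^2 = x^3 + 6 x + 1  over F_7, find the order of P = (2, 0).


Compute successive multiples of P until we hit O:
  1P = (2, 0)
  2P = O

ord(P) = 2


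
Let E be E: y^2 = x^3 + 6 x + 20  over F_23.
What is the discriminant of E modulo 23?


4 a^3 + 27 b^2 = 4*6^3 + 27*20^2 = 864 + 10800 = 11664
Delta = -16 * (11664) = -186624
Delta mod 23 = 21

Delta = 21 (mod 23)


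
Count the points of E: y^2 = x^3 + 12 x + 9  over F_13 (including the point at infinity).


For each x in F_13, count y with y^2 = x^3 + 12 x + 9 mod 13:
  x = 0: RHS = 9, y in [3, 10]  -> 2 point(s)
  x = 1: RHS = 9, y in [3, 10]  -> 2 point(s)
  x = 4: RHS = 4, y in [2, 11]  -> 2 point(s)
  x = 5: RHS = 12, y in [5, 8]  -> 2 point(s)
  x = 9: RHS = 1, y in [1, 12]  -> 2 point(s)
  x = 11: RHS = 3, y in [4, 9]  -> 2 point(s)
  x = 12: RHS = 9, y in [3, 10]  -> 2 point(s)
Affine points: 14. Add the point at infinity: total = 15.

#E(F_13) = 15


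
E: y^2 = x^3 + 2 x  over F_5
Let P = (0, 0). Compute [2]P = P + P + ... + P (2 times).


k = 2 = 10_2 (binary, LSB first: 01)
Double-and-add from P = (0, 0):
  bit 0 = 0: acc unchanged = O
  bit 1 = 1: acc = O + O = O

2P = O


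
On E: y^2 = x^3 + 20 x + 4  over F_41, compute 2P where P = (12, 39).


Doubling: s = (3 x1^2 + a) / (2 y1)
s = (3*12^2 + 20) / (2*39) mod 41 = 10
x3 = s^2 - 2 x1 mod 41 = 10^2 - 2*12 = 35
y3 = s (x1 - x3) - y1 mod 41 = 10 * (12 - 35) - 39 = 18

2P = (35, 18)


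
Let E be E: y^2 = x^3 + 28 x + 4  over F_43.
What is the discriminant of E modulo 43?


4 a^3 + 27 b^2 = 4*28^3 + 27*4^2 = 87808 + 432 = 88240
Delta = -16 * (88240) = -1411840
Delta mod 43 = 22

Delta = 22 (mod 43)


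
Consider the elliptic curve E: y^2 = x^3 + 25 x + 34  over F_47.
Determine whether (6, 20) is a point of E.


Check whether y^2 = x^3 + 25 x + 34 (mod 47) for (x, y) = (6, 20).
LHS: y^2 = 20^2 mod 47 = 24
RHS: x^3 + 25 x + 34 = 6^3 + 25*6 + 34 mod 47 = 24
LHS = RHS

Yes, on the curve


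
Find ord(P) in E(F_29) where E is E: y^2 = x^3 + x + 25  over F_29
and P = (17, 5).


Compute successive multiples of P until we hit O:
  1P = (17, 5)
  2P = (2, 21)
  3P = (19, 1)
  4P = (26, 13)
  5P = (14, 17)
  6P = (14, 12)
  7P = (26, 16)
  8P = (19, 28)
  ... (continuing to 11P)
  11P = O

ord(P) = 11


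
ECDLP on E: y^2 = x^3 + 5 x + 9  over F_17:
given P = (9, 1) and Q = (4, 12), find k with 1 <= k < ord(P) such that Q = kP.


Enumerate multiples of P until we hit Q = (4, 12):
  1P = (9, 1)
  2P = (7, 9)
  3P = (0, 14)
  4P = (4, 5)
  5P = (6, 0)
  6P = (4, 12)
Match found at i = 6.

k = 6


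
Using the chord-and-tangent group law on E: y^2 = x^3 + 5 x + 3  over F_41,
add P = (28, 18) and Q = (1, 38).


P != Q, so use the chord formula.
s = (y2 - y1) / (x2 - x1) = (20) / (14) mod 41 = 19
x3 = s^2 - x1 - x2 mod 41 = 19^2 - 28 - 1 = 4
y3 = s (x1 - x3) - y1 mod 41 = 19 * (28 - 4) - 18 = 28

P + Q = (4, 28)


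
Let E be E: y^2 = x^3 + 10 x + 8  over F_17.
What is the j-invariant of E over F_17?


Delta = -16(4 a^3 + 27 b^2) mod 17 = 16
-1728 * (4 a)^3 = -1728 * (4*10)^3 mod 17 = 4
j = 4 * 16^(-1) mod 17 = 13

j = 13 (mod 17)


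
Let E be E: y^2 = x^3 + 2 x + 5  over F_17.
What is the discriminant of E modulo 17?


4 a^3 + 27 b^2 = 4*2^3 + 27*5^2 = 32 + 675 = 707
Delta = -16 * (707) = -11312
Delta mod 17 = 10

Delta = 10 (mod 17)


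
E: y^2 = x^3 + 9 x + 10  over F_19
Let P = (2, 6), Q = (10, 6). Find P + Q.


P != Q, so use the chord formula.
s = (y2 - y1) / (x2 - x1) = (0) / (8) mod 19 = 0
x3 = s^2 - x1 - x2 mod 19 = 0^2 - 2 - 10 = 7
y3 = s (x1 - x3) - y1 mod 19 = 0 * (2 - 7) - 6 = 13

P + Q = (7, 13)


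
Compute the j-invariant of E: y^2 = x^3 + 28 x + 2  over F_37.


Delta = -16(4 a^3 + 27 b^2) mod 37 = 10
-1728 * (4 a)^3 = -1728 * (4*28)^3 mod 37 = 11
j = 11 * 10^(-1) mod 37 = 27

j = 27 (mod 37)


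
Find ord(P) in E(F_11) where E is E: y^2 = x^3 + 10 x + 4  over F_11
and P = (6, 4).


Compute successive multiples of P until we hit O:
  1P = (6, 4)
  2P = (0, 2)
  3P = (10, 2)
  4P = (9, 3)
  5P = (1, 9)
  6P = (5, 6)
  7P = (4, 3)
  8P = (4, 8)
  ... (continuing to 15P)
  15P = O

ord(P) = 15


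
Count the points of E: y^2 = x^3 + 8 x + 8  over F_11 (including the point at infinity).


For each x in F_11, count y with y^2 = x^3 + 8 x + 8 mod 11:
  x = 3: RHS = 4, y in [2, 9]  -> 2 point(s)
  x = 4: RHS = 5, y in [4, 7]  -> 2 point(s)
  x = 7: RHS = 0, y in [0]  -> 1 point(s)
  x = 8: RHS = 1, y in [1, 10]  -> 2 point(s)
Affine points: 7. Add the point at infinity: total = 8.

#E(F_11) = 8


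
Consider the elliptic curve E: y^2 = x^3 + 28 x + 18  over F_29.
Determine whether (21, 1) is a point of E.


Check whether y^2 = x^3 + 28 x + 18 (mod 29) for (x, y) = (21, 1).
LHS: y^2 = 1^2 mod 29 = 1
RHS: x^3 + 28 x + 18 = 21^3 + 28*21 + 18 mod 29 = 7
LHS != RHS

No, not on the curve


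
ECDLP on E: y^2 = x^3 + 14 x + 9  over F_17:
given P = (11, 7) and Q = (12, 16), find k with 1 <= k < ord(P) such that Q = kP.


Enumerate multiples of P until we hit Q = (12, 16):
  1P = (11, 7)
  2P = (13, 12)
  3P = (12, 16)
Match found at i = 3.

k = 3


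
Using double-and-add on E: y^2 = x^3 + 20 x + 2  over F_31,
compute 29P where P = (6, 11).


k = 29 = 11101_2 (binary, LSB first: 10111)
Double-and-add from P = (6, 11):
  bit 0 = 1: acc = O + (6, 11) = (6, 11)
  bit 1 = 0: acc unchanged = (6, 11)
  bit 2 = 1: acc = (6, 11) + (14, 22) = (25, 21)
  bit 3 = 1: acc = (25, 21) + (0, 8) = (15, 9)
  bit 4 = 1: acc = (15, 9) + (19, 7) = (5, 17)

29P = (5, 17)


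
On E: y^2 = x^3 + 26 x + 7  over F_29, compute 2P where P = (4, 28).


Doubling: s = (3 x1^2 + a) / (2 y1)
s = (3*4^2 + 26) / (2*28) mod 29 = 21
x3 = s^2 - 2 x1 mod 29 = 21^2 - 2*4 = 27
y3 = s (x1 - x3) - y1 mod 29 = 21 * (4 - 27) - 28 = 11

2P = (27, 11)


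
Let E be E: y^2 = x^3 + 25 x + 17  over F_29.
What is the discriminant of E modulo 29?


4 a^3 + 27 b^2 = 4*25^3 + 27*17^2 = 62500 + 7803 = 70303
Delta = -16 * (70303) = -1124848
Delta mod 29 = 4

Delta = 4 (mod 29)


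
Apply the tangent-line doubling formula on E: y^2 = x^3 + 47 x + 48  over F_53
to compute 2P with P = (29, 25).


Doubling: s = (3 x1^2 + a) / (2 y1)
s = (3*29^2 + 47) / (2*25) mod 53 = 9
x3 = s^2 - 2 x1 mod 53 = 9^2 - 2*29 = 23
y3 = s (x1 - x3) - y1 mod 53 = 9 * (29 - 23) - 25 = 29

2P = (23, 29)


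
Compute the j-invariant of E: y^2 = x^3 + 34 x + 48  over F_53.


Delta = -16(4 a^3 + 27 b^2) mod 53 = 42
-1728 * (4 a)^3 = -1728 * (4*34)^3 mod 53 = 6
j = 6 * 42^(-1) mod 53 = 38

j = 38 (mod 53)


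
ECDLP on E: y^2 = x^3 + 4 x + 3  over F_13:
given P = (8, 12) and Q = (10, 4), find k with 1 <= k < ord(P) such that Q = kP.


Enumerate multiples of P until we hit Q = (10, 4):
  1P = (8, 12)
  2P = (7, 7)
  3P = (10, 4)
Match found at i = 3.

k = 3


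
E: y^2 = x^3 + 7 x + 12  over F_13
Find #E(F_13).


For each x in F_13, count y with y^2 = x^3 + 7 x + 12 mod 13:
  x = 0: RHS = 12, y in [5, 8]  -> 2 point(s)
  x = 4: RHS = 0, y in [0]  -> 1 point(s)
  x = 5: RHS = 3, y in [4, 9]  -> 2 point(s)
  x = 6: RHS = 10, y in [6, 7]  -> 2 point(s)
  x = 7: RHS = 1, y in [1, 12]  -> 2 point(s)
  x = 10: RHS = 3, y in [4, 9]  -> 2 point(s)
  x = 11: RHS = 3, y in [4, 9]  -> 2 point(s)
  x = 12: RHS = 4, y in [2, 11]  -> 2 point(s)
Affine points: 15. Add the point at infinity: total = 16.

#E(F_13) = 16


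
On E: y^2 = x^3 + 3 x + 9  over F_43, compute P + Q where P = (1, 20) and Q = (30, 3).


P != Q, so use the chord formula.
s = (y2 - y1) / (x2 - x1) = (26) / (29) mod 43 = 35
x3 = s^2 - x1 - x2 mod 43 = 35^2 - 1 - 30 = 33
y3 = s (x1 - x3) - y1 mod 43 = 35 * (1 - 33) - 20 = 21

P + Q = (33, 21)


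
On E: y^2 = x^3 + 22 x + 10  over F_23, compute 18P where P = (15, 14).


k = 18 = 10010_2 (binary, LSB first: 01001)
Double-and-add from P = (15, 14):
  bit 0 = 0: acc unchanged = O
  bit 1 = 1: acc = O + (6, 17) = (6, 17)
  bit 2 = 0: acc unchanged = (6, 17)
  bit 3 = 0: acc unchanged = (6, 17)
  bit 4 = 1: acc = (6, 17) + (2, 19) = (21, 2)

18P = (21, 2)


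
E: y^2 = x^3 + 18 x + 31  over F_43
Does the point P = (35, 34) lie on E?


Check whether y^2 = x^3 + 18 x + 31 (mod 43) for (x, y) = (35, 34).
LHS: y^2 = 34^2 mod 43 = 38
RHS: x^3 + 18 x + 31 = 35^3 + 18*35 + 31 mod 43 = 20
LHS != RHS

No, not on the curve


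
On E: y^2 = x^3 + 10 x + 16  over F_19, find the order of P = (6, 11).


Compute successive multiples of P until we hit O:
  1P = (6, 11)
  2P = (13, 5)
  3P = (5, 18)
  4P = (0, 4)
  5P = (17, 11)
  6P = (15, 8)
  7P = (15, 11)
  8P = (17, 8)
  ... (continuing to 13P)
  13P = O

ord(P) = 13


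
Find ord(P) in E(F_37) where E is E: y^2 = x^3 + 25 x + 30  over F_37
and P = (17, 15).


Compute successive multiples of P until we hit O:
  1P = (17, 15)
  2P = (29, 13)
  3P = (27, 36)
  4P = (0, 17)
  5P = (30, 17)
  6P = (36, 2)
  7P = (31, 16)
  8P = (16, 30)
  ... (continuing to 42P)
  42P = O

ord(P) = 42


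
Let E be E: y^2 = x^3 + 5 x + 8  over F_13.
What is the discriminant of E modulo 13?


4 a^3 + 27 b^2 = 4*5^3 + 27*8^2 = 500 + 1728 = 2228
Delta = -16 * (2228) = -35648
Delta mod 13 = 11

Delta = 11 (mod 13)


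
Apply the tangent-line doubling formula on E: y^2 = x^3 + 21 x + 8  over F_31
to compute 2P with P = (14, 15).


Doubling: s = (3 x1^2 + a) / (2 y1)
s = (3*14^2 + 21) / (2*15) mod 31 = 11
x3 = s^2 - 2 x1 mod 31 = 11^2 - 2*14 = 0
y3 = s (x1 - x3) - y1 mod 31 = 11 * (14 - 0) - 15 = 15

2P = (0, 15)


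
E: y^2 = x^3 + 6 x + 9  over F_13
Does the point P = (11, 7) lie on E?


Check whether y^2 = x^3 + 6 x + 9 (mod 13) for (x, y) = (11, 7).
LHS: y^2 = 7^2 mod 13 = 10
RHS: x^3 + 6 x + 9 = 11^3 + 6*11 + 9 mod 13 = 2
LHS != RHS

No, not on the curve


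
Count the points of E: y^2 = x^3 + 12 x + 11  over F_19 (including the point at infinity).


For each x in F_19, count y with y^2 = x^3 + 12 x + 11 mod 19:
  x = 0: RHS = 11, y in [7, 12]  -> 2 point(s)
  x = 1: RHS = 5, y in [9, 10]  -> 2 point(s)
  x = 2: RHS = 5, y in [9, 10]  -> 2 point(s)
  x = 3: RHS = 17, y in [6, 13]  -> 2 point(s)
  x = 4: RHS = 9, y in [3, 16]  -> 2 point(s)
  x = 5: RHS = 6, y in [5, 14]  -> 2 point(s)
  x = 7: RHS = 1, y in [1, 18]  -> 2 point(s)
  x = 8: RHS = 11, y in [7, 12]  -> 2 point(s)
  x = 11: RHS = 11, y in [7, 12]  -> 2 point(s)
  x = 14: RHS = 16, y in [4, 15]  -> 2 point(s)
  x = 16: RHS = 5, y in [9, 10]  -> 2 point(s)
  x = 17: RHS = 17, y in [6, 13]  -> 2 point(s)
  x = 18: RHS = 17, y in [6, 13]  -> 2 point(s)
Affine points: 26. Add the point at infinity: total = 27.

#E(F_19) = 27


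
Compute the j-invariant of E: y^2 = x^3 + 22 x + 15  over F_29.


Delta = -16(4 a^3 + 27 b^2) mod 29 = 7
-1728 * (4 a)^3 = -1728 * (4*22)^3 mod 29 = 12
j = 12 * 7^(-1) mod 29 = 10

j = 10 (mod 29)


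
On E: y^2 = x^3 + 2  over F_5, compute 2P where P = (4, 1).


k = 2 = 10_2 (binary, LSB first: 01)
Double-and-add from P = (4, 1):
  bit 0 = 0: acc unchanged = O
  bit 1 = 1: acc = O + (3, 3) = (3, 3)

2P = (3, 3)


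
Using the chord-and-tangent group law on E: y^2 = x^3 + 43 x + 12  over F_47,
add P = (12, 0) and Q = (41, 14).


P != Q, so use the chord formula.
s = (y2 - y1) / (x2 - x1) = (14) / (29) mod 47 = 41
x3 = s^2 - x1 - x2 mod 47 = 41^2 - 12 - 41 = 30
y3 = s (x1 - x3) - y1 mod 47 = 41 * (12 - 30) - 0 = 14

P + Q = (30, 14)


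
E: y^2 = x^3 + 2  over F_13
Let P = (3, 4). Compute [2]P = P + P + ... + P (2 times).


k = 2 = 10_2 (binary, LSB first: 01)
Double-and-add from P = (3, 4):
  bit 0 = 0: acc unchanged = O
  bit 1 = 1: acc = O + (6, 7) = (6, 7)

2P = (6, 7)


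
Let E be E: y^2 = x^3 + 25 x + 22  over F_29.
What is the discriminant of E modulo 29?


4 a^3 + 27 b^2 = 4*25^3 + 27*22^2 = 62500 + 13068 = 75568
Delta = -16 * (75568) = -1209088
Delta mod 29 = 9

Delta = 9 (mod 29)


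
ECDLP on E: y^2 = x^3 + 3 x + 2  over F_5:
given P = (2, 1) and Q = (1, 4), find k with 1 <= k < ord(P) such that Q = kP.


Enumerate multiples of P until we hit Q = (1, 4):
  1P = (2, 1)
  2P = (1, 4)
Match found at i = 2.

k = 2


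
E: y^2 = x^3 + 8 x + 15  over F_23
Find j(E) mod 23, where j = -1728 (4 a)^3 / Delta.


Delta = -16(4 a^3 + 27 b^2) mod 23 = 5
-1728 * (4 a)^3 = -1728 * (4*8)^3 mod 23 = 21
j = 21 * 5^(-1) mod 23 = 18

j = 18 (mod 23)


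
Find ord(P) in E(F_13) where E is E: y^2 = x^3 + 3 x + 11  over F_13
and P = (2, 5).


Compute successive multiples of P until we hit O:
  1P = (2, 5)
  2P = (8, 12)
  3P = (4, 10)
  4P = (10, 1)
  5P = (11, 6)
  6P = (9, 0)
  7P = (11, 7)
  8P = (10, 12)
  ... (continuing to 12P)
  12P = O

ord(P) = 12


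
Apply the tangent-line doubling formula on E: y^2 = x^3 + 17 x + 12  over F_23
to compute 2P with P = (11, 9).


Doubling: s = (3 x1^2 + a) / (2 y1)
s = (3*11^2 + 17) / (2*9) mod 23 = 16
x3 = s^2 - 2 x1 mod 23 = 16^2 - 2*11 = 4
y3 = s (x1 - x3) - y1 mod 23 = 16 * (11 - 4) - 9 = 11

2P = (4, 11)


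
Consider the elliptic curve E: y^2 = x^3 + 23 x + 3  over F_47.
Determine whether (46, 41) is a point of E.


Check whether y^2 = x^3 + 23 x + 3 (mod 47) for (x, y) = (46, 41).
LHS: y^2 = 41^2 mod 47 = 36
RHS: x^3 + 23 x + 3 = 46^3 + 23*46 + 3 mod 47 = 26
LHS != RHS

No, not on the curve


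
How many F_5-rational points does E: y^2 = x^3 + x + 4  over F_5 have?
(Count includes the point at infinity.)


For each x in F_5, count y with y^2 = x^3 + 1 x + 4 mod 5:
  x = 0: RHS = 4, y in [2, 3]  -> 2 point(s)
  x = 1: RHS = 1, y in [1, 4]  -> 2 point(s)
  x = 2: RHS = 4, y in [2, 3]  -> 2 point(s)
  x = 3: RHS = 4, y in [2, 3]  -> 2 point(s)
Affine points: 8. Add the point at infinity: total = 9.

#E(F_5) = 9


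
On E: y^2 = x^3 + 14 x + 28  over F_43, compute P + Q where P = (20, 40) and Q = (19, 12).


P != Q, so use the chord formula.
s = (y2 - y1) / (x2 - x1) = (15) / (42) mod 43 = 28
x3 = s^2 - x1 - x2 mod 43 = 28^2 - 20 - 19 = 14
y3 = s (x1 - x3) - y1 mod 43 = 28 * (20 - 14) - 40 = 42

P + Q = (14, 42)


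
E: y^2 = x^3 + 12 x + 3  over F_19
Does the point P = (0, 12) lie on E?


Check whether y^2 = x^3 + 12 x + 3 (mod 19) for (x, y) = (0, 12).
LHS: y^2 = 12^2 mod 19 = 11
RHS: x^3 + 12 x + 3 = 0^3 + 12*0 + 3 mod 19 = 3
LHS != RHS

No, not on the curve


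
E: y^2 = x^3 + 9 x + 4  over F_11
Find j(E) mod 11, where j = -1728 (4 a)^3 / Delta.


Delta = -16(4 a^3 + 27 b^2) mod 11 = 2
-1728 * (4 a)^3 = -1728 * (4*9)^3 mod 11 = 6
j = 6 * 2^(-1) mod 11 = 3

j = 3 (mod 11)


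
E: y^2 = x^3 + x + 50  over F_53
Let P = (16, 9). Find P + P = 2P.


Doubling: s = (3 x1^2 + a) / (2 y1)
s = (3*16^2 + 1) / (2*9) mod 53 = 28
x3 = s^2 - 2 x1 mod 53 = 28^2 - 2*16 = 10
y3 = s (x1 - x3) - y1 mod 53 = 28 * (16 - 10) - 9 = 0

2P = (10, 0)


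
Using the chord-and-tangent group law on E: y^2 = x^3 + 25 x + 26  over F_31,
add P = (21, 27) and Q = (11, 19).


P != Q, so use the chord formula.
s = (y2 - y1) / (x2 - x1) = (23) / (21) mod 31 = 7
x3 = s^2 - x1 - x2 mod 31 = 7^2 - 21 - 11 = 17
y3 = s (x1 - x3) - y1 mod 31 = 7 * (21 - 17) - 27 = 1

P + Q = (17, 1)


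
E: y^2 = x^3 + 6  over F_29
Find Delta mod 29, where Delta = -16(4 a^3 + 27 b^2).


4 a^3 + 27 b^2 = 4*0^3 + 27*6^2 = 0 + 972 = 972
Delta = -16 * (972) = -15552
Delta mod 29 = 21

Delta = 21 (mod 29)


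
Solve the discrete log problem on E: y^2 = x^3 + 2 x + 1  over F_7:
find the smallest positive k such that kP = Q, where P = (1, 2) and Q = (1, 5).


Enumerate multiples of P until we hit Q = (1, 5):
  1P = (1, 2)
  2P = (0, 1)
  3P = (0, 6)
  4P = (1, 5)
Match found at i = 4.

k = 4


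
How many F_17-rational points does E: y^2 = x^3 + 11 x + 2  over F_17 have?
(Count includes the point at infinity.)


For each x in F_17, count y with y^2 = x^3 + 11 x + 2 mod 17:
  x = 0: RHS = 2, y in [6, 11]  -> 2 point(s)
  x = 2: RHS = 15, y in [7, 10]  -> 2 point(s)
  x = 4: RHS = 8, y in [5, 12]  -> 2 point(s)
  x = 11: RHS = 9, y in [3, 14]  -> 2 point(s)
  x = 12: RHS = 9, y in [3, 14]  -> 2 point(s)
  x = 13: RHS = 13, y in [8, 9]  -> 2 point(s)
Affine points: 12. Add the point at infinity: total = 13.

#E(F_17) = 13


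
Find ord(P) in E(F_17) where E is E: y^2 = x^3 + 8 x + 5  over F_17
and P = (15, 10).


Compute successive multiples of P until we hit O:
  1P = (15, 10)
  2P = (5, 0)
  3P = (15, 7)
  4P = O

ord(P) = 4


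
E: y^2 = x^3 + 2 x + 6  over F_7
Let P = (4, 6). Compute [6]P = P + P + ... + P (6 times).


k = 6 = 110_2 (binary, LSB first: 011)
Double-and-add from P = (4, 6):
  bit 0 = 0: acc unchanged = O
  bit 1 = 1: acc = O + (1, 3) = (1, 3)
  bit 2 = 1: acc = (1, 3) + (2, 2) = (5, 1)

6P = (5, 1)


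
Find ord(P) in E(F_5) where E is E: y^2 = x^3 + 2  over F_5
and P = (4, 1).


Compute successive multiples of P until we hit O:
  1P = (4, 1)
  2P = (3, 3)
  3P = (2, 0)
  4P = (3, 2)
  5P = (4, 4)
  6P = O

ord(P) = 6
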